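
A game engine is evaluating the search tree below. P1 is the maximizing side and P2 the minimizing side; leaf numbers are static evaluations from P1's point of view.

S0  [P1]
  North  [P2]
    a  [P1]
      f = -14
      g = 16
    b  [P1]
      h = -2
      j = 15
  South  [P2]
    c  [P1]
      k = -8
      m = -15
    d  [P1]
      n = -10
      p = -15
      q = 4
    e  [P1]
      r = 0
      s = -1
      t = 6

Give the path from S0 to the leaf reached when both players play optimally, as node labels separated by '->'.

a (P1): max(-14, 16) = 16
b (P1): max(-2, 15) = 15
North (P2): min(16, 15) = 15
c (P1): max(-8, -15) = -8
d (P1): max(-10, -15, 4) = 4
e (P1): max(0, -1, 6) = 6
South (P2): min(-8, 4, 6) = -8
S0 (P1): max(15, -8) = 15
At S0, P1 picks North (highest: 15).
At North, P2 picks b (lowest: 15).
At b, P1 picks j (highest: 15).
Terminal value 15.

S0 -> North -> b -> j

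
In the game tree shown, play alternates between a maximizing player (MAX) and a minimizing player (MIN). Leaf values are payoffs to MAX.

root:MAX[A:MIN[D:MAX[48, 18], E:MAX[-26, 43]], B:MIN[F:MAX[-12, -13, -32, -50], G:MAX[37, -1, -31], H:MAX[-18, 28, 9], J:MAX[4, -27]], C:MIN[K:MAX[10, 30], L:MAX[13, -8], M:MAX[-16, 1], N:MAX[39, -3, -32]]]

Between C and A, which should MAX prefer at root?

K (MAX): max(10, 30) = 30
L (MAX): max(13, -8) = 13
M (MAX): max(-16, 1) = 1
N (MAX): max(39, -3, -32) = 39
C (MIN): min(30, 13, 1, 39) = 1
D (MAX): max(48, 18) = 48
E (MAX): max(-26, 43) = 43
A (MIN): min(48, 43) = 43
MAX prefers the higher value; C=1, A=43. A is better since 43 > 1.

A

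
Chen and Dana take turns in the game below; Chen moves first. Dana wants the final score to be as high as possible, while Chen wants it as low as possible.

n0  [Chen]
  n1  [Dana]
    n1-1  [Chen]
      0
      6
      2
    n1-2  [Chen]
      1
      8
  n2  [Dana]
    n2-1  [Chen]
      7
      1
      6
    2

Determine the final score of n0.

n1-1 (Chen): min(0, 6, 2) = 0
n1-2 (Chen): min(1, 8) = 1
n1 (Dana): max(0, 1) = 1
n2-1 (Chen): min(7, 1, 6) = 1
n2 (Dana): max(1, 2) = 2
n0 (Chen): min(1, 2) = 1

1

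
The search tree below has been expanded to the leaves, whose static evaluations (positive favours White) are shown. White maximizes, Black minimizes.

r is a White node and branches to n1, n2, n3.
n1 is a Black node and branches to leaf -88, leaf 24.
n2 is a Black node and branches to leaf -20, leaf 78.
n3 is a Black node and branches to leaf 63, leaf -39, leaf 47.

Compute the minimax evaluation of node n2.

n2 (Black): min(-20, 78) = -20

-20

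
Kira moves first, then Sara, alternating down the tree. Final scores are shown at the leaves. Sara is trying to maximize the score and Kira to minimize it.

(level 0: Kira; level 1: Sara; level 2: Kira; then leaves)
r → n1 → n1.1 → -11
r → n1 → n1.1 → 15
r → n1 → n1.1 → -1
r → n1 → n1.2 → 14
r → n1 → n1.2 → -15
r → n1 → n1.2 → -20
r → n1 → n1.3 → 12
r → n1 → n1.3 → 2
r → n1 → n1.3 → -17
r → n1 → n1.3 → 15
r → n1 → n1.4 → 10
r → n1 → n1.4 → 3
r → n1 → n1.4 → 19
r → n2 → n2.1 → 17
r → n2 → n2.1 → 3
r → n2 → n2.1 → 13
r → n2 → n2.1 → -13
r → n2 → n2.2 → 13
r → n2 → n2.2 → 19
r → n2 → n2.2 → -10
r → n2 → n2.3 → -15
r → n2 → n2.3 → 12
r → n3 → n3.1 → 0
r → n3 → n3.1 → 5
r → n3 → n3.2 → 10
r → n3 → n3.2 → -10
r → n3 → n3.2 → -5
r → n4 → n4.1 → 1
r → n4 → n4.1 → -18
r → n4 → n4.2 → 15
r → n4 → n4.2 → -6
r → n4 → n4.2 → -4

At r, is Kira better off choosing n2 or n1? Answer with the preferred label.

n2.1 (Kira): min(17, 3, 13, -13) = -13
n2.2 (Kira): min(13, 19, -10) = -10
n2.3 (Kira): min(-15, 12) = -15
n2 (Sara): max(-13, -10, -15) = -10
n1.1 (Kira): min(-11, 15, -1) = -11
n1.2 (Kira): min(14, -15, -20) = -20
n1.3 (Kira): min(12, 2, -17, 15) = -17
n1.4 (Kira): min(10, 3, 19) = 3
n1 (Sara): max(-11, -20, -17, 3) = 3
Kira prefers the lower value; n2=-10, n1=3. n2 is better since -10 < 3.

n2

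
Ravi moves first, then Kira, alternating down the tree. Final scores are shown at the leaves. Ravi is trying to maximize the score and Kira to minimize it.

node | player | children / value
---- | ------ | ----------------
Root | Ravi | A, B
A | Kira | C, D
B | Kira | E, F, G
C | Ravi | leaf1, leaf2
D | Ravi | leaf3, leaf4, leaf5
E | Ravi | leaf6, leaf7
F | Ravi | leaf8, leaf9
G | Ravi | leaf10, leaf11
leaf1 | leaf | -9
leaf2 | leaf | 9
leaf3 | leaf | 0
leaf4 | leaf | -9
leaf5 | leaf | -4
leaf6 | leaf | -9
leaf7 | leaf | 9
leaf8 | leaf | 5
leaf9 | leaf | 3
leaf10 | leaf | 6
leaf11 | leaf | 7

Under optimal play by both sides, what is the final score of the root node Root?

C (Ravi): max(-9, 9) = 9
D (Ravi): max(0, -9, -4) = 0
A (Kira): min(9, 0) = 0
E (Ravi): max(-9, 9) = 9
F (Ravi): max(5, 3) = 5
G (Ravi): max(6, 7) = 7
B (Kira): min(9, 5, 7) = 5
Root (Ravi): max(0, 5) = 5

5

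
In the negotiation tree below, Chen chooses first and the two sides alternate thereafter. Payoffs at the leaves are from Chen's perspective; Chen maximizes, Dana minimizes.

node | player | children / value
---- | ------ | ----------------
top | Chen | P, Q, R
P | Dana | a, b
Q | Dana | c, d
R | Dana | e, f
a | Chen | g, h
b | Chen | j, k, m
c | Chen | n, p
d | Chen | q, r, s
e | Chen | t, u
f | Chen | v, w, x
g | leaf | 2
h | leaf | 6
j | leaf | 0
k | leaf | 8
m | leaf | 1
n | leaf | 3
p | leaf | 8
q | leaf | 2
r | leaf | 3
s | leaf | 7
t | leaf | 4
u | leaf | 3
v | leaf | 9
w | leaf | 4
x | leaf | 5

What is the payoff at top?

a (Chen): max(2, 6) = 6
b (Chen): max(0, 8, 1) = 8
P (Dana): min(6, 8) = 6
c (Chen): max(3, 8) = 8
d (Chen): max(2, 3, 7) = 7
Q (Dana): min(8, 7) = 7
e (Chen): max(4, 3) = 4
f (Chen): max(9, 4, 5) = 9
R (Dana): min(4, 9) = 4
top (Chen): max(6, 7, 4) = 7

7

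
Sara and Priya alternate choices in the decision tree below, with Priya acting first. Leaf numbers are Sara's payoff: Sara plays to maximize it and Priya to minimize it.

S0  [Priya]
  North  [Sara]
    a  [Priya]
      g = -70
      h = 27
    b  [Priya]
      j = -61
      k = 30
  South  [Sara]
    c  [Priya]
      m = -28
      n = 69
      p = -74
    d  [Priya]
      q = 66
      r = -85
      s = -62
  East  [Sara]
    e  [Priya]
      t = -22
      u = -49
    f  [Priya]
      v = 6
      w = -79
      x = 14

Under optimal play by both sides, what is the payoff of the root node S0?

a (Priya): min(-70, 27) = -70
b (Priya): min(-61, 30) = -61
North (Sara): max(-70, -61) = -61
c (Priya): min(-28, 69, -74) = -74
d (Priya): min(66, -85, -62) = -85
South (Sara): max(-74, -85) = -74
e (Priya): min(-22, -49) = -49
f (Priya): min(6, -79, 14) = -79
East (Sara): max(-49, -79) = -49
S0 (Priya): min(-61, -74, -49) = -74

-74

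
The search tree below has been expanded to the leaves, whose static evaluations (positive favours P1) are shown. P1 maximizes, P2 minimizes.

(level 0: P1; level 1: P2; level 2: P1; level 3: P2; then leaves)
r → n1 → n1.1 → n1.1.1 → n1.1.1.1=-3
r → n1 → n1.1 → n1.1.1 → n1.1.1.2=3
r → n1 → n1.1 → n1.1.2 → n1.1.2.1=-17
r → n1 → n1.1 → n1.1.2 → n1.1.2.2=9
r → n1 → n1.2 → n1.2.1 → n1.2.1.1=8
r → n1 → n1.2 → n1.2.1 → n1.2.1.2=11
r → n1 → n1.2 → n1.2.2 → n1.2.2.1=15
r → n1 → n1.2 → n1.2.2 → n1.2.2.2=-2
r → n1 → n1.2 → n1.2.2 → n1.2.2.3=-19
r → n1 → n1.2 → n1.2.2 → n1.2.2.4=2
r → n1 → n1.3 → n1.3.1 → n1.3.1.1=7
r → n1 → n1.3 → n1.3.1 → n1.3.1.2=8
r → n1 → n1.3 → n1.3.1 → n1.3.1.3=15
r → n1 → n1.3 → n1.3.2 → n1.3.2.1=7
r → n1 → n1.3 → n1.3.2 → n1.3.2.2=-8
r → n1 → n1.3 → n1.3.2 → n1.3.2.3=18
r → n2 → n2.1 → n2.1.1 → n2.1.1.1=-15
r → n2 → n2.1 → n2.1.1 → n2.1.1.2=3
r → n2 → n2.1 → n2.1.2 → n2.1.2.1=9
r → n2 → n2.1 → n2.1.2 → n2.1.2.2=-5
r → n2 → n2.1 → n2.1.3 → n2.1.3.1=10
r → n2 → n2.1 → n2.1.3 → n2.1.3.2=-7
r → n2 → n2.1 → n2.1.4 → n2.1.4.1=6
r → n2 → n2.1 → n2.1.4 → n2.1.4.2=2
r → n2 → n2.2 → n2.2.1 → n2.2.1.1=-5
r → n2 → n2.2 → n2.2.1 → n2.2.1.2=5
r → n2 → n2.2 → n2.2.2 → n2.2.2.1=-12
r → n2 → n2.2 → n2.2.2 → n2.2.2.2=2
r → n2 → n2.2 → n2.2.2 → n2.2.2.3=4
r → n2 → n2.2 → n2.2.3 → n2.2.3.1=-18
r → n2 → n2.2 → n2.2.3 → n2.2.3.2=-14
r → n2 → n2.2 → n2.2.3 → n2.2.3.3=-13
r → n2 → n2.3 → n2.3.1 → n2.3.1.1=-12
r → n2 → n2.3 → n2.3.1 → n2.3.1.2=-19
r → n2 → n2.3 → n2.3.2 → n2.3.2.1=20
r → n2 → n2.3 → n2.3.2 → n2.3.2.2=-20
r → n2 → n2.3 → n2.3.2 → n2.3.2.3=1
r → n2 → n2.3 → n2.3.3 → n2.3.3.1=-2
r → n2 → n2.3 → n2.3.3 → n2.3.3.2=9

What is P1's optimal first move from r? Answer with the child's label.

n1

n1.1.1 (P2): min(-3, 3) = -3
n1.1.2 (P2): min(-17, 9) = -17
n1.1 (P1): max(-3, -17) = -3
n1.2.1 (P2): min(8, 11) = 8
n1.2.2 (P2): min(15, -2, -19, 2) = -19
n1.2 (P1): max(8, -19) = 8
n1.3.1 (P2): min(7, 8, 15) = 7
n1.3.2 (P2): min(7, -8, 18) = -8
n1.3 (P1): max(7, -8) = 7
n1 (P2): min(-3, 8, 7) = -3
n2.1.1 (P2): min(-15, 3) = -15
n2.1.2 (P2): min(9, -5) = -5
n2.1.3 (P2): min(10, -7) = -7
n2.1.4 (P2): min(6, 2) = 2
n2.1 (P1): max(-15, -5, -7, 2) = 2
n2.2.1 (P2): min(-5, 5) = -5
n2.2.2 (P2): min(-12, 2, 4) = -12
n2.2.3 (P2): min(-18, -14, -13) = -18
n2.2 (P1): max(-5, -12, -18) = -5
n2.3.1 (P2): min(-12, -19) = -19
n2.3.2 (P2): min(20, -20, 1) = -20
n2.3.3 (P2): min(-2, 9) = -2
n2.3 (P1): max(-19, -20, -2) = -2
n2 (P2): min(2, -5, -2) = -5
r (P1): max(-3, -5) = -3
P1 at r wants the highest of {n1=-3, n2=-5}, so chooses n1.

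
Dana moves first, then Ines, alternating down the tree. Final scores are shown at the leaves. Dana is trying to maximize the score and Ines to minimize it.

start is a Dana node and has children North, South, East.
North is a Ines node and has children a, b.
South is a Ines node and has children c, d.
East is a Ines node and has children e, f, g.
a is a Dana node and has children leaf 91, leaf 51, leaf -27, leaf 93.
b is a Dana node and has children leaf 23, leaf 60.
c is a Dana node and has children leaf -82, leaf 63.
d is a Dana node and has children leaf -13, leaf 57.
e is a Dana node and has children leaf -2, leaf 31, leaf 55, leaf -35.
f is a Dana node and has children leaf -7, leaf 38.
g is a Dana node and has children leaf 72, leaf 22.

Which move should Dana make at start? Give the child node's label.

North

a (Dana): max(91, 51, -27, 93) = 93
b (Dana): max(23, 60) = 60
North (Ines): min(93, 60) = 60
c (Dana): max(-82, 63) = 63
d (Dana): max(-13, 57) = 57
South (Ines): min(63, 57) = 57
e (Dana): max(-2, 31, 55, -35) = 55
f (Dana): max(-7, 38) = 38
g (Dana): max(72, 22) = 72
East (Ines): min(55, 38, 72) = 38
start (Dana): max(60, 57, 38) = 60
Dana at start wants the highest of {North=60, South=57, East=38}, so chooses North.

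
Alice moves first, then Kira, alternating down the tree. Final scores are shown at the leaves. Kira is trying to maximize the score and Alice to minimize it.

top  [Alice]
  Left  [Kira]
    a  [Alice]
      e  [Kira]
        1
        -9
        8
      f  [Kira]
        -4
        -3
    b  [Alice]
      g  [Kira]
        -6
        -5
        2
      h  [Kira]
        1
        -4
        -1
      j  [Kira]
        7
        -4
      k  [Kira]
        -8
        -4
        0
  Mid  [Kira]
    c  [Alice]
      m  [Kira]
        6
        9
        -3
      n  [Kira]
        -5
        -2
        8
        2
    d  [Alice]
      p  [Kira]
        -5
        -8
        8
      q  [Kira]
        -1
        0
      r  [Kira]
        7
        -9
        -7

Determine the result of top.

0

e (Kira): max(1, -9, 8) = 8
f (Kira): max(-4, -3) = -3
a (Alice): min(8, -3) = -3
g (Kira): max(-6, -5, 2) = 2
h (Kira): max(1, -4, -1) = 1
j (Kira): max(7, -4) = 7
k (Kira): max(-8, -4, 0) = 0
b (Alice): min(2, 1, 7, 0) = 0
Left (Kira): max(-3, 0) = 0
m (Kira): max(6, 9, -3) = 9
n (Kira): max(-5, -2, 8, 2) = 8
c (Alice): min(9, 8) = 8
p (Kira): max(-5, -8, 8) = 8
q (Kira): max(-1, 0) = 0
r (Kira): max(7, -9, -7) = 7
d (Alice): min(8, 0, 7) = 0
Mid (Kira): max(8, 0) = 8
top (Alice): min(0, 8) = 0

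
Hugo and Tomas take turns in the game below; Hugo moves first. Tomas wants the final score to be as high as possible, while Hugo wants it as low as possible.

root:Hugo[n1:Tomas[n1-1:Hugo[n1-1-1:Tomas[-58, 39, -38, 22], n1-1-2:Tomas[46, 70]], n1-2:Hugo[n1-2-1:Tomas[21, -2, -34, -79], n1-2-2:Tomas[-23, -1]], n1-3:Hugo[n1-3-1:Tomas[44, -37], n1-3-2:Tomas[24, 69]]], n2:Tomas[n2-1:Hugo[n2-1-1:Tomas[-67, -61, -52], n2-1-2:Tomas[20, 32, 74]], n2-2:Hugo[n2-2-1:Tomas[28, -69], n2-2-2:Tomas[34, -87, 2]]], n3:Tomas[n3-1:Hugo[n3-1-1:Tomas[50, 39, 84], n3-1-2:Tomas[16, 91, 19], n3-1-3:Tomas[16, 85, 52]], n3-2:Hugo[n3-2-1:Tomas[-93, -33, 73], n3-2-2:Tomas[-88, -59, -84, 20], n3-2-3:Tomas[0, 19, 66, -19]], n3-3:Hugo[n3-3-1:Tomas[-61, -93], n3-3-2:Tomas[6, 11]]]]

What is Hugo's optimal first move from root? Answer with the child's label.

n1-1-1 (Tomas): max(-58, 39, -38, 22) = 39
n1-1-2 (Tomas): max(46, 70) = 70
n1-1 (Hugo): min(39, 70) = 39
n1-2-1 (Tomas): max(21, -2, -34, -79) = 21
n1-2-2 (Tomas): max(-23, -1) = -1
n1-2 (Hugo): min(21, -1) = -1
n1-3-1 (Tomas): max(44, -37) = 44
n1-3-2 (Tomas): max(24, 69) = 69
n1-3 (Hugo): min(44, 69) = 44
n1 (Tomas): max(39, -1, 44) = 44
n2-1-1 (Tomas): max(-67, -61, -52) = -52
n2-1-2 (Tomas): max(20, 32, 74) = 74
n2-1 (Hugo): min(-52, 74) = -52
n2-2-1 (Tomas): max(28, -69) = 28
n2-2-2 (Tomas): max(34, -87, 2) = 34
n2-2 (Hugo): min(28, 34) = 28
n2 (Tomas): max(-52, 28) = 28
n3-1-1 (Tomas): max(50, 39, 84) = 84
n3-1-2 (Tomas): max(16, 91, 19) = 91
n3-1-3 (Tomas): max(16, 85, 52) = 85
n3-1 (Hugo): min(84, 91, 85) = 84
n3-2-1 (Tomas): max(-93, -33, 73) = 73
n3-2-2 (Tomas): max(-88, -59, -84, 20) = 20
n3-2-3 (Tomas): max(0, 19, 66, -19) = 66
n3-2 (Hugo): min(73, 20, 66) = 20
n3-3-1 (Tomas): max(-61, -93) = -61
n3-3-2 (Tomas): max(6, 11) = 11
n3-3 (Hugo): min(-61, 11) = -61
n3 (Tomas): max(84, 20, -61) = 84
root (Hugo): min(44, 28, 84) = 28
Hugo at root wants the lowest of {n1=44, n2=28, n3=84}, so chooses n2.

n2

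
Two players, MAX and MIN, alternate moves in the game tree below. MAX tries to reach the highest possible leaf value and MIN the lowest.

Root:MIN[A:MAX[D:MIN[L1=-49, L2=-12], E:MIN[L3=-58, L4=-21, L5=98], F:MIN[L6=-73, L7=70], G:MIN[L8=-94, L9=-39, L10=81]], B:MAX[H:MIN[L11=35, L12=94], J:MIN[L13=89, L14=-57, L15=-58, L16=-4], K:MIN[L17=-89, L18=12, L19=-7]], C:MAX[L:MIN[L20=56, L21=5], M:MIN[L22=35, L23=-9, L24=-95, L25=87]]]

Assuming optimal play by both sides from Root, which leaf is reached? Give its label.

L1

D (MIN): min(-49, -12) = -49
E (MIN): min(-58, -21, 98) = -58
F (MIN): min(-73, 70) = -73
G (MIN): min(-94, -39, 81) = -94
A (MAX): max(-49, -58, -73, -94) = -49
H (MIN): min(35, 94) = 35
J (MIN): min(89, -57, -58, -4) = -58
K (MIN): min(-89, 12, -7) = -89
B (MAX): max(35, -58, -89) = 35
L (MIN): min(56, 5) = 5
M (MIN): min(35, -9, -95, 87) = -95
C (MAX): max(5, -95) = 5
Root (MIN): min(-49, 35, 5) = -49
At Root, MIN picks A (lowest: -49).
At A, MAX picks D (highest: -49).
At D, MIN picks L1 (lowest: -49).
Terminal value -49.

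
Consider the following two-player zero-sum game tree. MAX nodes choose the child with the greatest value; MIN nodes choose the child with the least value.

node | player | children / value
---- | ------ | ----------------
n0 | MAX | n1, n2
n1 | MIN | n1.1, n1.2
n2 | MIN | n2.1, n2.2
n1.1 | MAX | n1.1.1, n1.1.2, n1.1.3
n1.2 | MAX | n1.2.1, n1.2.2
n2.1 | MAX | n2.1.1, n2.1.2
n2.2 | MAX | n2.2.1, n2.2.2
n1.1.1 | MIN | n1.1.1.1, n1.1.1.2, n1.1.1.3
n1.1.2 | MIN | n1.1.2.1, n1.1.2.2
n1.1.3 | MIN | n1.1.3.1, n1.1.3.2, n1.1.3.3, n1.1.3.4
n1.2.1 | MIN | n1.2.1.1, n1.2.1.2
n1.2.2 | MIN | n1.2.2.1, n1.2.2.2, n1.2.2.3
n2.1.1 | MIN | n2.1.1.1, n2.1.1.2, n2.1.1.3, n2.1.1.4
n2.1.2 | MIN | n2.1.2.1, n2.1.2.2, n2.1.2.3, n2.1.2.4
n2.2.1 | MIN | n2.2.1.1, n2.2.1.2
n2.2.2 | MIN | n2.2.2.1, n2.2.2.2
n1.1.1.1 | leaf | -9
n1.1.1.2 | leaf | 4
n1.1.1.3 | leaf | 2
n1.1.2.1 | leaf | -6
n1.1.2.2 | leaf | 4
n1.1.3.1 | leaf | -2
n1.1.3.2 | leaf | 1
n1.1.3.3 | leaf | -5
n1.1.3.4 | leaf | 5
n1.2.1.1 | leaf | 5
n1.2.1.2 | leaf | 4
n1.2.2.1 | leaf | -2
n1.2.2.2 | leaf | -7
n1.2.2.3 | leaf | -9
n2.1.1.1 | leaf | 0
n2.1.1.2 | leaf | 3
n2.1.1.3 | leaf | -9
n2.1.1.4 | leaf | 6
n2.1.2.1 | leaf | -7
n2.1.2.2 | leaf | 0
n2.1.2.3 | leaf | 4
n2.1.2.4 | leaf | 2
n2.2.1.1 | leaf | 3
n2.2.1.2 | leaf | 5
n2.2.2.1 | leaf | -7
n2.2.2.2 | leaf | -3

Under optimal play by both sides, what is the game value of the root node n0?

-5

n1.1.1 (MIN): min(-9, 4, 2) = -9
n1.1.2 (MIN): min(-6, 4) = -6
n1.1.3 (MIN): min(-2, 1, -5, 5) = -5
n1.1 (MAX): max(-9, -6, -5) = -5
n1.2.1 (MIN): min(5, 4) = 4
n1.2.2 (MIN): min(-2, -7, -9) = -9
n1.2 (MAX): max(4, -9) = 4
n1 (MIN): min(-5, 4) = -5
n2.1.1 (MIN): min(0, 3, -9, 6) = -9
n2.1.2 (MIN): min(-7, 0, 4, 2) = -7
n2.1 (MAX): max(-9, -7) = -7
n2.2.1 (MIN): min(3, 5) = 3
n2.2.2 (MIN): min(-7, -3) = -7
n2.2 (MAX): max(3, -7) = 3
n2 (MIN): min(-7, 3) = -7
n0 (MAX): max(-5, -7) = -5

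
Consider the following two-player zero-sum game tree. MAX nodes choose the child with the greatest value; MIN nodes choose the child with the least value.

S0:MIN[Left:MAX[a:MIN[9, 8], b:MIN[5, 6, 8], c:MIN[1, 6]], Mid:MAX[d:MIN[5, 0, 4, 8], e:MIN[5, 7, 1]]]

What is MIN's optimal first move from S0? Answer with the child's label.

Mid

a (MIN): min(9, 8) = 8
b (MIN): min(5, 6, 8) = 5
c (MIN): min(1, 6) = 1
Left (MAX): max(8, 5, 1) = 8
d (MIN): min(5, 0, 4, 8) = 0
e (MIN): min(5, 7, 1) = 1
Mid (MAX): max(0, 1) = 1
S0 (MIN): min(8, 1) = 1
MIN at S0 wants the lowest of {Left=8, Mid=1}, so chooses Mid.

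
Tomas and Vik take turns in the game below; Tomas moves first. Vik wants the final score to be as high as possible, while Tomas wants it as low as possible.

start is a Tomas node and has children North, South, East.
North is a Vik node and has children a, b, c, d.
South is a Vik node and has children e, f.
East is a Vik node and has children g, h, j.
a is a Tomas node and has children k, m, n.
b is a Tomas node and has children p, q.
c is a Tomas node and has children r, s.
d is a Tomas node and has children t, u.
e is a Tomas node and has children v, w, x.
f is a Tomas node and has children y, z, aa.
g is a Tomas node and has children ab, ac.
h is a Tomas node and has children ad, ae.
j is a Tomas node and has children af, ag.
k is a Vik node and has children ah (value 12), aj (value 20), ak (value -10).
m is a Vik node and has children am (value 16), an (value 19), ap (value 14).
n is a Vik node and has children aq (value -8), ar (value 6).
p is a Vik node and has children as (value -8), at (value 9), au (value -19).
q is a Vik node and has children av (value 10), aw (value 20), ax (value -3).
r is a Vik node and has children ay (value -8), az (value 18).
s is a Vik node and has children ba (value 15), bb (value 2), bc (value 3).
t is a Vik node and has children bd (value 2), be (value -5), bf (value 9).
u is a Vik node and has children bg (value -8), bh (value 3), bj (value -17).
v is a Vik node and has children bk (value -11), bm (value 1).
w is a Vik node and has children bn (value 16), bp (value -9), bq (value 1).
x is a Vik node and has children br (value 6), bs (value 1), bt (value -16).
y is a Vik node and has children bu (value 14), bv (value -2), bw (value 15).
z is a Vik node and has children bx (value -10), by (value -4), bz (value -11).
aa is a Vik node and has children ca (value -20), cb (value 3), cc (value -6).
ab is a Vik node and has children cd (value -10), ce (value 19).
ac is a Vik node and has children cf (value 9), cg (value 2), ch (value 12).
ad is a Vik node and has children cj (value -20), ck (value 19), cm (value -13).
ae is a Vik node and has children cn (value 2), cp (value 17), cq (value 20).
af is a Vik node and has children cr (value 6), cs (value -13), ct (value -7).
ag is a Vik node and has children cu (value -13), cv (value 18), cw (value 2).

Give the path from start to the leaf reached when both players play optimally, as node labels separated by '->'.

start -> South -> e -> v -> bm

k (Vik): max(12, 20, -10) = 20
m (Vik): max(16, 19, 14) = 19
n (Vik): max(-8, 6) = 6
a (Tomas): min(20, 19, 6) = 6
p (Vik): max(-8, 9, -19) = 9
q (Vik): max(10, 20, -3) = 20
b (Tomas): min(9, 20) = 9
r (Vik): max(-8, 18) = 18
s (Vik): max(15, 2, 3) = 15
c (Tomas): min(18, 15) = 15
t (Vik): max(2, -5, 9) = 9
u (Vik): max(-8, 3, -17) = 3
d (Tomas): min(9, 3) = 3
North (Vik): max(6, 9, 15, 3) = 15
v (Vik): max(-11, 1) = 1
w (Vik): max(16, -9, 1) = 16
x (Vik): max(6, 1, -16) = 6
e (Tomas): min(1, 16, 6) = 1
y (Vik): max(14, -2, 15) = 15
z (Vik): max(-10, -4, -11) = -4
aa (Vik): max(-20, 3, -6) = 3
f (Tomas): min(15, -4, 3) = -4
South (Vik): max(1, -4) = 1
ab (Vik): max(-10, 19) = 19
ac (Vik): max(9, 2, 12) = 12
g (Tomas): min(19, 12) = 12
ad (Vik): max(-20, 19, -13) = 19
ae (Vik): max(2, 17, 20) = 20
h (Tomas): min(19, 20) = 19
af (Vik): max(6, -13, -7) = 6
ag (Vik): max(-13, 18, 2) = 18
j (Tomas): min(6, 18) = 6
East (Vik): max(12, 19, 6) = 19
start (Tomas): min(15, 1, 19) = 1
At start, Tomas picks South (lowest: 1).
At South, Vik picks e (highest: 1).
At e, Tomas picks v (lowest: 1).
At v, Vik picks bm (highest: 1).
Terminal value 1.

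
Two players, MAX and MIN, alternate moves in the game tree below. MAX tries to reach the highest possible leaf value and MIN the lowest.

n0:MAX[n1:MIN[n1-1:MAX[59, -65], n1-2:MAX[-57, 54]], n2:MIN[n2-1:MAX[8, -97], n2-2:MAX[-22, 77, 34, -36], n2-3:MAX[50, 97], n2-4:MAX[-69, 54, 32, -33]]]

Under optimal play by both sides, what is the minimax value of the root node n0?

54

n1-1 (MAX): max(59, -65) = 59
n1-2 (MAX): max(-57, 54) = 54
n1 (MIN): min(59, 54) = 54
n2-1 (MAX): max(8, -97) = 8
n2-2 (MAX): max(-22, 77, 34, -36) = 77
n2-3 (MAX): max(50, 97) = 97
n2-4 (MAX): max(-69, 54, 32, -33) = 54
n2 (MIN): min(8, 77, 97, 54) = 8
n0 (MAX): max(54, 8) = 54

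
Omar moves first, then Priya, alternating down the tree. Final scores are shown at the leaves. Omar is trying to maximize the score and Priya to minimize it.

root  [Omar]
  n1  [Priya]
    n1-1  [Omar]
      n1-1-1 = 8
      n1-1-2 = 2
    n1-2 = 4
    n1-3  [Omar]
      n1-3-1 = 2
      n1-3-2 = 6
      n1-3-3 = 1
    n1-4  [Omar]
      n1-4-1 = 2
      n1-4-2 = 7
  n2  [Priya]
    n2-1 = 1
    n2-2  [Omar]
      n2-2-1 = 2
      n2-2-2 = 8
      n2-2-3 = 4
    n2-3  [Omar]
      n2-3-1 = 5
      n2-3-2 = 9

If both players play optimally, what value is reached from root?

n1-1 (Omar): max(8, 2) = 8
n1-3 (Omar): max(2, 6, 1) = 6
n1-4 (Omar): max(2, 7) = 7
n1 (Priya): min(8, 4, 6, 7) = 4
n2-2 (Omar): max(2, 8, 4) = 8
n2-3 (Omar): max(5, 9) = 9
n2 (Priya): min(1, 8, 9) = 1
root (Omar): max(4, 1) = 4

4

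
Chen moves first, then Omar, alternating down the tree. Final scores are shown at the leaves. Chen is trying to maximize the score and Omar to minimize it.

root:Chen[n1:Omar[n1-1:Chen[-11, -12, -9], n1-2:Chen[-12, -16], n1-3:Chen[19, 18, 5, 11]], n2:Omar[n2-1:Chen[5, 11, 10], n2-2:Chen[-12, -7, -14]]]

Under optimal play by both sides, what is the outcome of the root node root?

-7

n1-1 (Chen): max(-11, -12, -9) = -9
n1-2 (Chen): max(-12, -16) = -12
n1-3 (Chen): max(19, 18, 5, 11) = 19
n1 (Omar): min(-9, -12, 19) = -12
n2-1 (Chen): max(5, 11, 10) = 11
n2-2 (Chen): max(-12, -7, -14) = -7
n2 (Omar): min(11, -7) = -7
root (Chen): max(-12, -7) = -7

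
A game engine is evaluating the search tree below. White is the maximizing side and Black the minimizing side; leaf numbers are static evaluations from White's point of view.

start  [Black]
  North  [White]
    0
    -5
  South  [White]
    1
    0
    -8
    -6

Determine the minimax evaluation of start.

0

North (White): max(0, -5) = 0
South (White): max(1, 0, -8, -6) = 1
start (Black): min(0, 1) = 0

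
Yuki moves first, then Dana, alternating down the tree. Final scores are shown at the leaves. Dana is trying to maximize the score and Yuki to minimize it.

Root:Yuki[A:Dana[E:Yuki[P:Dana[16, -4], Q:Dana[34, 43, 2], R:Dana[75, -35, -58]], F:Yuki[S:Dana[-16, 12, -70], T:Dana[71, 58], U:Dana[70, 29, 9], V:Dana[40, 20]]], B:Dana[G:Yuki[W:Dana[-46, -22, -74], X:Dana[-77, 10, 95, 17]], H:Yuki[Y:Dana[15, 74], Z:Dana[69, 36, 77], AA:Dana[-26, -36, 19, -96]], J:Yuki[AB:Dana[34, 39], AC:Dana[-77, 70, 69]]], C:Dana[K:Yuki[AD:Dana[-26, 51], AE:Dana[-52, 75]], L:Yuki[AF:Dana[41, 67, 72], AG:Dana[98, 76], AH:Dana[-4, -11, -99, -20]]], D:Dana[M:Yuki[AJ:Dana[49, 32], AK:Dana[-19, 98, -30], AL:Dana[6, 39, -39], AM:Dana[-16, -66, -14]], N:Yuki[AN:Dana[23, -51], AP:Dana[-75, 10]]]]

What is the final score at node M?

AJ (Dana): max(49, 32) = 49
AK (Dana): max(-19, 98, -30) = 98
AL (Dana): max(6, 39, -39) = 39
AM (Dana): max(-16, -66, -14) = -14
M (Yuki): min(49, 98, 39, -14) = -14

-14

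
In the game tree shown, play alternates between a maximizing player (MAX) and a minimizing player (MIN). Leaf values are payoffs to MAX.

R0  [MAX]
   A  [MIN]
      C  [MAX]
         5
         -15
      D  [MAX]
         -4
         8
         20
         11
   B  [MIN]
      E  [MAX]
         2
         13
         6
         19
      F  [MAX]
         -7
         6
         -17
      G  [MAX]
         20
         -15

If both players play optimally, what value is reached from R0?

C (MAX): max(5, -15) = 5
D (MAX): max(-4, 8, 20, 11) = 20
A (MIN): min(5, 20) = 5
E (MAX): max(2, 13, 6, 19) = 19
F (MAX): max(-7, 6, -17) = 6
G (MAX): max(20, -15) = 20
B (MIN): min(19, 6, 20) = 6
R0 (MAX): max(5, 6) = 6

6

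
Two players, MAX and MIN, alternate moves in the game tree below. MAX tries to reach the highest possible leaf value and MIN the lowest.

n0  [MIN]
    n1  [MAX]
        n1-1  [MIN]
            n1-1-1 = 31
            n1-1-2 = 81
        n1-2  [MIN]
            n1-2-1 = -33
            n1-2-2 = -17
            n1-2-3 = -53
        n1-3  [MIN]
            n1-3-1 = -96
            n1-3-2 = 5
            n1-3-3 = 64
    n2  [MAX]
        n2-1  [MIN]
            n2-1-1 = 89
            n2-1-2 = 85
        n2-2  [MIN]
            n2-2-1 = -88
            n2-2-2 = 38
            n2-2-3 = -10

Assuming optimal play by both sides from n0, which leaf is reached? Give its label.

n1-1 (MIN): min(31, 81) = 31
n1-2 (MIN): min(-33, -17, -53) = -53
n1-3 (MIN): min(-96, 5, 64) = -96
n1 (MAX): max(31, -53, -96) = 31
n2-1 (MIN): min(89, 85) = 85
n2-2 (MIN): min(-88, 38, -10) = -88
n2 (MAX): max(85, -88) = 85
n0 (MIN): min(31, 85) = 31
At n0, MIN picks n1 (lowest: 31).
At n1, MAX picks n1-1 (highest: 31).
At n1-1, MIN picks n1-1-1 (lowest: 31).
Terminal value 31.

n1-1-1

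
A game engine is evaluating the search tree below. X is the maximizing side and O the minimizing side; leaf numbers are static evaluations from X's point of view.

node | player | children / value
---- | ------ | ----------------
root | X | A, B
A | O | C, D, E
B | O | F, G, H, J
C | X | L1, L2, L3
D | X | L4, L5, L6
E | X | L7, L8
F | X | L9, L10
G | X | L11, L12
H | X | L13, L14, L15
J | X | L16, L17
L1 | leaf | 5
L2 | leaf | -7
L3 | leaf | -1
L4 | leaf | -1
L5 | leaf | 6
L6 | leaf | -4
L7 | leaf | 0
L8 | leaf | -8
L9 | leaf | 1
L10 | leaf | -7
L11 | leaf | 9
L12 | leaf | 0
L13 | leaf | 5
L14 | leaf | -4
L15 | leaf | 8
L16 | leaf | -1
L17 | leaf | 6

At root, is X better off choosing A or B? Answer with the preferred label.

B

C (X): max(5, -7, -1) = 5
D (X): max(-1, 6, -4) = 6
E (X): max(0, -8) = 0
A (O): min(5, 6, 0) = 0
F (X): max(1, -7) = 1
G (X): max(9, 0) = 9
H (X): max(5, -4, 8) = 8
J (X): max(-1, 6) = 6
B (O): min(1, 9, 8, 6) = 1
X prefers the higher value; A=0, B=1. B is better since 1 > 0.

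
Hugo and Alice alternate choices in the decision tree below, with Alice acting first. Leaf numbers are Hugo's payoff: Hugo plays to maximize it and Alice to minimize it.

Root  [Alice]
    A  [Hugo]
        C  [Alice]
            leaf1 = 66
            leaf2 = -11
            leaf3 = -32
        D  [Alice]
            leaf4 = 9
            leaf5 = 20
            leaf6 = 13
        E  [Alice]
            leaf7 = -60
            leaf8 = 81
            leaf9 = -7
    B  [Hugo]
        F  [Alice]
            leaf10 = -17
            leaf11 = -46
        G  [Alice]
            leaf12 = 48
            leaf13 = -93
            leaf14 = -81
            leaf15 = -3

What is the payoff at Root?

C (Alice): min(66, -11, -32) = -32
D (Alice): min(9, 20, 13) = 9
E (Alice): min(-60, 81, -7) = -60
A (Hugo): max(-32, 9, -60) = 9
F (Alice): min(-17, -46) = -46
G (Alice): min(48, -93, -81, -3) = -93
B (Hugo): max(-46, -93) = -46
Root (Alice): min(9, -46) = -46

-46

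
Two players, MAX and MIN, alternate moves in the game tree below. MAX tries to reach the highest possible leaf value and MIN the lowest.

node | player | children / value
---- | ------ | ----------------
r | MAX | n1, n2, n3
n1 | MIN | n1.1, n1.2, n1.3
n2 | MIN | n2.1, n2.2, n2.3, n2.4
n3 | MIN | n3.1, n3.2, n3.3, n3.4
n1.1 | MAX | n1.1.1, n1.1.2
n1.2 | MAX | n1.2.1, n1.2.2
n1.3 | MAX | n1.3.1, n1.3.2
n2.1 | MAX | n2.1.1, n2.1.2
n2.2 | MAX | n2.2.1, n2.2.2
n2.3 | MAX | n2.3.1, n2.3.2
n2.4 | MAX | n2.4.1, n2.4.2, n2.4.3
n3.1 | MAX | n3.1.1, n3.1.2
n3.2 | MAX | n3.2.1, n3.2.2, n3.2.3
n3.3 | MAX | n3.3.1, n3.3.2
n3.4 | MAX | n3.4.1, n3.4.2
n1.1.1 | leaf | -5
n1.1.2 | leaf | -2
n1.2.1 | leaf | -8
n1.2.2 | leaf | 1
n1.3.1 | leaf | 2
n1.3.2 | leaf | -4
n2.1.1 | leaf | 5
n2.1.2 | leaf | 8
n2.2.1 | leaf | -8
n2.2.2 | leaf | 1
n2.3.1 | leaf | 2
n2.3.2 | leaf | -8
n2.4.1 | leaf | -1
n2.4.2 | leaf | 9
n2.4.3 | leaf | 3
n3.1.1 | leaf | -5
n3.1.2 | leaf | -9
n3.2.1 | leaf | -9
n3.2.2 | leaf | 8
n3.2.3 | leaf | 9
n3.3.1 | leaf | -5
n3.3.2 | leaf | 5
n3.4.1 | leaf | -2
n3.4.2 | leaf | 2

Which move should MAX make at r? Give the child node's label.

n1.1 (MAX): max(-5, -2) = -2
n1.2 (MAX): max(-8, 1) = 1
n1.3 (MAX): max(2, -4) = 2
n1 (MIN): min(-2, 1, 2) = -2
n2.1 (MAX): max(5, 8) = 8
n2.2 (MAX): max(-8, 1) = 1
n2.3 (MAX): max(2, -8) = 2
n2.4 (MAX): max(-1, 9, 3) = 9
n2 (MIN): min(8, 1, 2, 9) = 1
n3.1 (MAX): max(-5, -9) = -5
n3.2 (MAX): max(-9, 8, 9) = 9
n3.3 (MAX): max(-5, 5) = 5
n3.4 (MAX): max(-2, 2) = 2
n3 (MIN): min(-5, 9, 5, 2) = -5
r (MAX): max(-2, 1, -5) = 1
MAX at r wants the highest of {n1=-2, n2=1, n3=-5}, so chooses n2.

n2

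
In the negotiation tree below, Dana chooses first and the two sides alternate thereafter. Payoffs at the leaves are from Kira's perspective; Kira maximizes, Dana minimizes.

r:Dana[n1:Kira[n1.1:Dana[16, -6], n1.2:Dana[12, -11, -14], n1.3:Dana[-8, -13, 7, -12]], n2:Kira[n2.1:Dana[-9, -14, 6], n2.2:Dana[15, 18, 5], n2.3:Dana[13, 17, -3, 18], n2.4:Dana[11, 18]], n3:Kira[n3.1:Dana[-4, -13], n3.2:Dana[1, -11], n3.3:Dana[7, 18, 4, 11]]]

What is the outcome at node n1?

n1.1 (Dana): min(16, -6) = -6
n1.2 (Dana): min(12, -11, -14) = -14
n1.3 (Dana): min(-8, -13, 7, -12) = -13
n1 (Kira): max(-6, -14, -13) = -6

-6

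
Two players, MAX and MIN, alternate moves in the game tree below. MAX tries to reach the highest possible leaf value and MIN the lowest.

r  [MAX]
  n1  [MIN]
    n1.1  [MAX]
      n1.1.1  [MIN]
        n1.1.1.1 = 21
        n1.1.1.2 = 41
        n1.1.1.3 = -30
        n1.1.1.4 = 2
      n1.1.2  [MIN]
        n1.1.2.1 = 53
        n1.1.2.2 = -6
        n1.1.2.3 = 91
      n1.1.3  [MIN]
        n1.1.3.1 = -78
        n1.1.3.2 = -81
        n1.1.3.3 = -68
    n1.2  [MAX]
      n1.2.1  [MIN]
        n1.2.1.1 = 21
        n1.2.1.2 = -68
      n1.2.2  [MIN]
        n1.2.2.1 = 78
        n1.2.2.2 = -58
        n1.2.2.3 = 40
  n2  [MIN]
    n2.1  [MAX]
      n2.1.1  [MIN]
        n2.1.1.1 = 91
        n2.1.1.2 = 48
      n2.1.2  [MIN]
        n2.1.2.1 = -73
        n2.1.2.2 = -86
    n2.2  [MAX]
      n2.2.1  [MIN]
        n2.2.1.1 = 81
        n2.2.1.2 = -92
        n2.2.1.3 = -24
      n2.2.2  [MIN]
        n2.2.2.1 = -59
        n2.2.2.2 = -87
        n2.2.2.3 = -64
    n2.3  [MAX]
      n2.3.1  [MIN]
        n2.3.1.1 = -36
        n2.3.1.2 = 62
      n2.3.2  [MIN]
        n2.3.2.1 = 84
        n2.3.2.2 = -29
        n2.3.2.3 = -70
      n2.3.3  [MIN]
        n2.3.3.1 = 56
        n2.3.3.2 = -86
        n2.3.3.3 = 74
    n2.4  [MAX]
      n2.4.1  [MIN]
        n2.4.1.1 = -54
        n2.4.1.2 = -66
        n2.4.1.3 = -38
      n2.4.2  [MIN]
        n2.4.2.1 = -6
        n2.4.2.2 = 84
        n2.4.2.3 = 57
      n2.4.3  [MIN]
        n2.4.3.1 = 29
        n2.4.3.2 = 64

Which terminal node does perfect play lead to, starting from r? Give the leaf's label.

n1.1.1 (MIN): min(21, 41, -30, 2) = -30
n1.1.2 (MIN): min(53, -6, 91) = -6
n1.1.3 (MIN): min(-78, -81, -68) = -81
n1.1 (MAX): max(-30, -6, -81) = -6
n1.2.1 (MIN): min(21, -68) = -68
n1.2.2 (MIN): min(78, -58, 40) = -58
n1.2 (MAX): max(-68, -58) = -58
n1 (MIN): min(-6, -58) = -58
n2.1.1 (MIN): min(91, 48) = 48
n2.1.2 (MIN): min(-73, -86) = -86
n2.1 (MAX): max(48, -86) = 48
n2.2.1 (MIN): min(81, -92, -24) = -92
n2.2.2 (MIN): min(-59, -87, -64) = -87
n2.2 (MAX): max(-92, -87) = -87
n2.3.1 (MIN): min(-36, 62) = -36
n2.3.2 (MIN): min(84, -29, -70) = -70
n2.3.3 (MIN): min(56, -86, 74) = -86
n2.3 (MAX): max(-36, -70, -86) = -36
n2.4.1 (MIN): min(-54, -66, -38) = -66
n2.4.2 (MIN): min(-6, 84, 57) = -6
n2.4.3 (MIN): min(29, 64) = 29
n2.4 (MAX): max(-66, -6, 29) = 29
n2 (MIN): min(48, -87, -36, 29) = -87
r (MAX): max(-58, -87) = -58
At r, MAX picks n1 (highest: -58).
At n1, MIN picks n1.2 (lowest: -58).
At n1.2, MAX picks n1.2.2 (highest: -58).
At n1.2.2, MIN picks n1.2.2.2 (lowest: -58).
Terminal value -58.

n1.2.2.2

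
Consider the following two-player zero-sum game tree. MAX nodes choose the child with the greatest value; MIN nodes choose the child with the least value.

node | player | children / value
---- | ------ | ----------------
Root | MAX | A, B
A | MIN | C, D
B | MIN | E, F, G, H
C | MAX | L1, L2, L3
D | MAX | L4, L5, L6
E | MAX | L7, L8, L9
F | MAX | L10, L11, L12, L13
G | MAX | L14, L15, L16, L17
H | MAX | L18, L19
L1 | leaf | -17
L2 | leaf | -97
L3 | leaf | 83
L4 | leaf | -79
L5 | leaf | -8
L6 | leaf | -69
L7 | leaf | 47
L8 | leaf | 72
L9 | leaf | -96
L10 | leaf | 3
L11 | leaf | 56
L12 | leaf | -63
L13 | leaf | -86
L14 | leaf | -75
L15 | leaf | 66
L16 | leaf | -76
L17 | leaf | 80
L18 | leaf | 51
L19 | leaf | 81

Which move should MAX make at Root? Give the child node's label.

B

C (MAX): max(-17, -97, 83) = 83
D (MAX): max(-79, -8, -69) = -8
A (MIN): min(83, -8) = -8
E (MAX): max(47, 72, -96) = 72
F (MAX): max(3, 56, -63, -86) = 56
G (MAX): max(-75, 66, -76, 80) = 80
H (MAX): max(51, 81) = 81
B (MIN): min(72, 56, 80, 81) = 56
Root (MAX): max(-8, 56) = 56
MAX at Root wants the highest of {A=-8, B=56}, so chooses B.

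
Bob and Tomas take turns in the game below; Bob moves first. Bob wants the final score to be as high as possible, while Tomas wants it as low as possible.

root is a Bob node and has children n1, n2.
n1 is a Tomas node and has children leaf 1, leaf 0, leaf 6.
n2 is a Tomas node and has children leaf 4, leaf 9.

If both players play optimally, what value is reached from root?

4

n1 (Tomas): min(1, 0, 6) = 0
n2 (Tomas): min(4, 9) = 4
root (Bob): max(0, 4) = 4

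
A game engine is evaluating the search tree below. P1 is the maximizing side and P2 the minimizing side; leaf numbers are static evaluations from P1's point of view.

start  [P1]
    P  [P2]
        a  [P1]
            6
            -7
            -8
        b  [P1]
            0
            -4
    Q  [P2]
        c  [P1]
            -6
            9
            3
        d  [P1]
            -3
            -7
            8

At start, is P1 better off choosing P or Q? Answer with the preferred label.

a (P1): max(6, -7, -8) = 6
b (P1): max(0, -4) = 0
P (P2): min(6, 0) = 0
c (P1): max(-6, 9, 3) = 9
d (P1): max(-3, -7, 8) = 8
Q (P2): min(9, 8) = 8
P1 prefers the higher value; P=0, Q=8. Q is better since 8 > 0.

Q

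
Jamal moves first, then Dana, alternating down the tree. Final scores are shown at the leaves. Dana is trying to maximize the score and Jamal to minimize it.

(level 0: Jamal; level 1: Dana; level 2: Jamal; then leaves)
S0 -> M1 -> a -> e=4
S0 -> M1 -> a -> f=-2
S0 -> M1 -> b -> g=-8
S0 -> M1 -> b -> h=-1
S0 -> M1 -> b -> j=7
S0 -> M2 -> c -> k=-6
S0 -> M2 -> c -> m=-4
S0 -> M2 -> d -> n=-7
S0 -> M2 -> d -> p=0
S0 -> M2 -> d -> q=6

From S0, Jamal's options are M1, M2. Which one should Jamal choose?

a (Jamal): min(4, -2) = -2
b (Jamal): min(-8, -1, 7) = -8
M1 (Dana): max(-2, -8) = -2
c (Jamal): min(-6, -4) = -6
d (Jamal): min(-7, 0, 6) = -7
M2 (Dana): max(-6, -7) = -6
S0 (Jamal): min(-2, -6) = -6
Jamal at S0 wants the lowest of {M1=-2, M2=-6}, so chooses M2.

M2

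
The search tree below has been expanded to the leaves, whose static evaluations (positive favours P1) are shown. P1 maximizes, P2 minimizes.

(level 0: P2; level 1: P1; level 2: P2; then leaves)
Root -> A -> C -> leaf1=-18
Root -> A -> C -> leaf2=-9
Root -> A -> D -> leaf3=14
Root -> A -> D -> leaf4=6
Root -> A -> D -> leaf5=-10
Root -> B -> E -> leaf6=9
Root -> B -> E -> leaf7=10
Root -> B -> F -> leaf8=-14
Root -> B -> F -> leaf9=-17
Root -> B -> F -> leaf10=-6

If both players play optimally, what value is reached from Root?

-10

C (P2): min(-18, -9) = -18
D (P2): min(14, 6, -10) = -10
A (P1): max(-18, -10) = -10
E (P2): min(9, 10) = 9
F (P2): min(-14, -17, -6) = -17
B (P1): max(9, -17) = 9
Root (P2): min(-10, 9) = -10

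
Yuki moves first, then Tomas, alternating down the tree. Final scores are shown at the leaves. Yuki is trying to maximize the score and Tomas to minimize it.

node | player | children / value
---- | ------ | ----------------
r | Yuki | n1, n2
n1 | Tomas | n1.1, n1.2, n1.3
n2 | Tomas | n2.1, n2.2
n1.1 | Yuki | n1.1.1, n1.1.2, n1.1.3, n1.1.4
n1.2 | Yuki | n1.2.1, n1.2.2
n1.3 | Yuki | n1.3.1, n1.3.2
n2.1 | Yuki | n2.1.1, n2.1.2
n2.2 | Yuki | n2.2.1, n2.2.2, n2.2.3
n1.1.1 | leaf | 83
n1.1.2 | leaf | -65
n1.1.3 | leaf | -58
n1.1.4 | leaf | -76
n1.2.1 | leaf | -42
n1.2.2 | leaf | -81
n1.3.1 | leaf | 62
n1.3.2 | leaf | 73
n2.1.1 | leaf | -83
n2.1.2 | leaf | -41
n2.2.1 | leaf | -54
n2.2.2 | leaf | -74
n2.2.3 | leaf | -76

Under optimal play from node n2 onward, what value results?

-54

n2.1 (Yuki): max(-83, -41) = -41
n2.2 (Yuki): max(-54, -74, -76) = -54
n2 (Tomas): min(-41, -54) = -54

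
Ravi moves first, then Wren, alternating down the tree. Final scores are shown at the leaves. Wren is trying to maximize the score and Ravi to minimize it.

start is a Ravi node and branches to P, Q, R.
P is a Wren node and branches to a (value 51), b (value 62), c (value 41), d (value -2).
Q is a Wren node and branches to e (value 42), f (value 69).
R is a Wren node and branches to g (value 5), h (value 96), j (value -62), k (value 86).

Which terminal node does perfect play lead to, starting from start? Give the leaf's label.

P (Wren): max(51, 62, 41, -2) = 62
Q (Wren): max(42, 69) = 69
R (Wren): max(5, 96, -62, 86) = 96
start (Ravi): min(62, 69, 96) = 62
At start, Ravi picks P (lowest: 62).
At P, Wren picks b (highest: 62).
Terminal value 62.

b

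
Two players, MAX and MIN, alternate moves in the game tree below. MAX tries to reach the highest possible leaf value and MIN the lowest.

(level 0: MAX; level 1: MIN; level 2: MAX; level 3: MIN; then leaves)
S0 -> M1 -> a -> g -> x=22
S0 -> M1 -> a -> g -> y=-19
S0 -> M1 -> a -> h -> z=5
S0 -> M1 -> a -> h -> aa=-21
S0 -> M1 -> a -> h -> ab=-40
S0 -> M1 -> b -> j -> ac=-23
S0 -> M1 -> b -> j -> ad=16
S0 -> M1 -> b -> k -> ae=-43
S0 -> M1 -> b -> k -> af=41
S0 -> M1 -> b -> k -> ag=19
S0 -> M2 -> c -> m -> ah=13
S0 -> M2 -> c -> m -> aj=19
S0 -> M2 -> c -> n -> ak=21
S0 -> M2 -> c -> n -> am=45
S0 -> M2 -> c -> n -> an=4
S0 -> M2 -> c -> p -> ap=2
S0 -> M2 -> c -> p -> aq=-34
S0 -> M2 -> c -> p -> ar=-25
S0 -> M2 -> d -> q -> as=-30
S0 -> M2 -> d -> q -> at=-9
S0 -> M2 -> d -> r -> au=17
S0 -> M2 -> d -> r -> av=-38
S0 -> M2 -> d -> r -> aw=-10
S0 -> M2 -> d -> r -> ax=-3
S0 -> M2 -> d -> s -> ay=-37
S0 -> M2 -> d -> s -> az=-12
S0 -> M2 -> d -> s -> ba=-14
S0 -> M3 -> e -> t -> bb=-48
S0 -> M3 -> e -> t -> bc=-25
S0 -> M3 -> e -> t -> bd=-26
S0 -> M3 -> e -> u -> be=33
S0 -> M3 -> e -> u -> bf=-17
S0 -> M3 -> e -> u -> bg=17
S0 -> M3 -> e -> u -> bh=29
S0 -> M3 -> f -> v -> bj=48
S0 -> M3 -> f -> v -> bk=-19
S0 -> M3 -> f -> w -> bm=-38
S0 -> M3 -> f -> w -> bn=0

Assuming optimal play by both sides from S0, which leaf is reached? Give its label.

g (MIN): min(22, -19) = -19
h (MIN): min(5, -21, -40) = -40
a (MAX): max(-19, -40) = -19
j (MIN): min(-23, 16) = -23
k (MIN): min(-43, 41, 19) = -43
b (MAX): max(-23, -43) = -23
M1 (MIN): min(-19, -23) = -23
m (MIN): min(13, 19) = 13
n (MIN): min(21, 45, 4) = 4
p (MIN): min(2, -34, -25) = -34
c (MAX): max(13, 4, -34) = 13
q (MIN): min(-30, -9) = -30
r (MIN): min(17, -38, -10, -3) = -38
s (MIN): min(-37, -12, -14) = -37
d (MAX): max(-30, -38, -37) = -30
M2 (MIN): min(13, -30) = -30
t (MIN): min(-48, -25, -26) = -48
u (MIN): min(33, -17, 17, 29) = -17
e (MAX): max(-48, -17) = -17
v (MIN): min(48, -19) = -19
w (MIN): min(-38, 0) = -38
f (MAX): max(-19, -38) = -19
M3 (MIN): min(-17, -19) = -19
S0 (MAX): max(-23, -30, -19) = -19
At S0, MAX picks M3 (highest: -19).
At M3, MIN picks f (lowest: -19).
At f, MAX picks v (highest: -19).
At v, MIN picks bk (lowest: -19).
Terminal value -19.

bk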